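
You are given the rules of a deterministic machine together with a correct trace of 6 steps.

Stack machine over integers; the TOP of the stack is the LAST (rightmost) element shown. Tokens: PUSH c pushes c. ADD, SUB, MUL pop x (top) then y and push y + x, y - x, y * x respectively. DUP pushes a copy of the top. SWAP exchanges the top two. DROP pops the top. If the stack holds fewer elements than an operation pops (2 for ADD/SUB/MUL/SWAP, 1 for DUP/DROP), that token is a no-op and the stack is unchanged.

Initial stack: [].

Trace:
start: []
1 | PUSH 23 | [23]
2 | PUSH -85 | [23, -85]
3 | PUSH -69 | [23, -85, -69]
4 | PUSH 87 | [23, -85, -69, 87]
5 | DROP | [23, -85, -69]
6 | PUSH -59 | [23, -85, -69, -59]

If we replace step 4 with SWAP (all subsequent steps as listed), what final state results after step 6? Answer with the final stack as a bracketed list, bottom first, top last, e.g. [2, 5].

[23, -69, -59]

(re-executing from step 4 with the substitution; state before step 4: [23, -85, -69])
4 | SWAP | [23, -69, -85]
5 | DROP | [23, -69]
6 | PUSH -59 | [23, -69, -59]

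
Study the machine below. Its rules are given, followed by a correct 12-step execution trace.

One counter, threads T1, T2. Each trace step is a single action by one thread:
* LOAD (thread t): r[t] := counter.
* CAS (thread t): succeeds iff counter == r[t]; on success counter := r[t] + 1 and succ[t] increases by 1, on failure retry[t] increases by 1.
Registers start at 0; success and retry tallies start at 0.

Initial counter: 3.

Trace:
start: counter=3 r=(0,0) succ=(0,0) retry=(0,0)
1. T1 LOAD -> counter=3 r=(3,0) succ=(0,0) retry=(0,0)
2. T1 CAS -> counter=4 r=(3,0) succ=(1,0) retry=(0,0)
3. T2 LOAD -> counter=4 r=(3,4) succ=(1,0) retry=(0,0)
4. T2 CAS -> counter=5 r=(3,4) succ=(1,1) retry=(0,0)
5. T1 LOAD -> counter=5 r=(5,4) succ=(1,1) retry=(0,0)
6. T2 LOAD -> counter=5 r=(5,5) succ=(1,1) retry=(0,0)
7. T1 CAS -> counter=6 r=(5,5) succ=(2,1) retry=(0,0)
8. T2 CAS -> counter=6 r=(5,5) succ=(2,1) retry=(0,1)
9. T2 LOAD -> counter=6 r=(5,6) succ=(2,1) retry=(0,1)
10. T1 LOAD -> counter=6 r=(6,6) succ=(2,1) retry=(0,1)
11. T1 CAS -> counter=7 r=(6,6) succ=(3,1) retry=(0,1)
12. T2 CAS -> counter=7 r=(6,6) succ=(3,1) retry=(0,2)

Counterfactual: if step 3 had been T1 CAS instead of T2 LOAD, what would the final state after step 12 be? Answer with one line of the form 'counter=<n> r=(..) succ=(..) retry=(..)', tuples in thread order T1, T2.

counter=6 r=(5,5) succ=(3,0) retry=(1,3)

(re-executing from step 3 with the substitution; state before step 3: counter=4 r=(3,0) succ=(1,0) retry=(0,0))
3. T1 CAS -> counter=4 r=(3,0) succ=(1,0) retry=(1,0)
4. T2 CAS -> counter=4 r=(3,0) succ=(1,0) retry=(1,1)
5. T1 LOAD -> counter=4 r=(4,0) succ=(1,0) retry=(1,1)
6. T2 LOAD -> counter=4 r=(4,4) succ=(1,0) retry=(1,1)
7. T1 CAS -> counter=5 r=(4,4) succ=(2,0) retry=(1,1)
8. T2 CAS -> counter=5 r=(4,4) succ=(2,0) retry=(1,2)
9. T2 LOAD -> counter=5 r=(4,5) succ=(2,0) retry=(1,2)
10. T1 LOAD -> counter=5 r=(5,5) succ=(2,0) retry=(1,2)
11. T1 CAS -> counter=6 r=(5,5) succ=(3,0) retry=(1,2)
12. T2 CAS -> counter=6 r=(5,5) succ=(3,0) retry=(1,3)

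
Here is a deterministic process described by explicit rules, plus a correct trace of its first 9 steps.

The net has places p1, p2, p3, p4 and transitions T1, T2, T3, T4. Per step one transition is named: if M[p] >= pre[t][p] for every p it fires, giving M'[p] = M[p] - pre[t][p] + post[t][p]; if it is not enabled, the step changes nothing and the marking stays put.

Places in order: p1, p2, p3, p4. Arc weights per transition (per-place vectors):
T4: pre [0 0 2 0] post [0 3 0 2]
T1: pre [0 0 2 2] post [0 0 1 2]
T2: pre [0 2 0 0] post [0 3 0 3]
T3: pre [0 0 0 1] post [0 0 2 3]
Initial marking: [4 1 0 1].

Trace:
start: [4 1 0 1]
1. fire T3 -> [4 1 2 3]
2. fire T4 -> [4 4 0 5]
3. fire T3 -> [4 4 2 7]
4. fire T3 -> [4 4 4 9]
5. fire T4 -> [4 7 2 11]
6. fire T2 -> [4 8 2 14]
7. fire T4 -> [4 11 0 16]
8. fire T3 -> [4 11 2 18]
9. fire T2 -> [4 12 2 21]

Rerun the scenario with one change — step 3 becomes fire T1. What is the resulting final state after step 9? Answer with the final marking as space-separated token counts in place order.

4 9 2 17

(re-executing from step 3 with the substitution; state before step 3: [4 4 0 5])
3. fire T1 -> [4 4 0 5]
4. fire T3 -> [4 4 2 7]
5. fire T4 -> [4 7 0 9]
6. fire T2 -> [4 8 0 12]
7. fire T4 -> [4 8 0 12]
8. fire T3 -> [4 8 2 14]
9. fire T2 -> [4 9 2 17]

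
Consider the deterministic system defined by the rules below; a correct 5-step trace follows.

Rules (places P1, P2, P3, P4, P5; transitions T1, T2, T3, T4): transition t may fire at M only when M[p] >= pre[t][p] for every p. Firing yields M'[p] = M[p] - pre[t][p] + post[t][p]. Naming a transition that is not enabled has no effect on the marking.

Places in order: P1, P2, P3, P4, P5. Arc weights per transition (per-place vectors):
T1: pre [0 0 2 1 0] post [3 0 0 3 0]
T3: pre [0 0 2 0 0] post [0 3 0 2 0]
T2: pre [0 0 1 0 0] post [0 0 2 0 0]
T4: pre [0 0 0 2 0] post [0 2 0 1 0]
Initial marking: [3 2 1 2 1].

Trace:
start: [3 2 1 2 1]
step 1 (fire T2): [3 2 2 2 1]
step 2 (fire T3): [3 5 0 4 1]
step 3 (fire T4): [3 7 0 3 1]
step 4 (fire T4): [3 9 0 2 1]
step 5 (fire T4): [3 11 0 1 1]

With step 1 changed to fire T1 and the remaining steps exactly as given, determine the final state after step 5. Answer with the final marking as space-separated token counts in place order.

3 4 1 1 1

(re-executing from step 1 with the substitution; state before step 1: [3 2 1 2 1])
step 1 (fire T1): [3 2 1 2 1]
step 2 (fire T3): [3 2 1 2 1]
step 3 (fire T4): [3 4 1 1 1]
step 4 (fire T4): [3 4 1 1 1]
step 5 (fire T4): [3 4 1 1 1]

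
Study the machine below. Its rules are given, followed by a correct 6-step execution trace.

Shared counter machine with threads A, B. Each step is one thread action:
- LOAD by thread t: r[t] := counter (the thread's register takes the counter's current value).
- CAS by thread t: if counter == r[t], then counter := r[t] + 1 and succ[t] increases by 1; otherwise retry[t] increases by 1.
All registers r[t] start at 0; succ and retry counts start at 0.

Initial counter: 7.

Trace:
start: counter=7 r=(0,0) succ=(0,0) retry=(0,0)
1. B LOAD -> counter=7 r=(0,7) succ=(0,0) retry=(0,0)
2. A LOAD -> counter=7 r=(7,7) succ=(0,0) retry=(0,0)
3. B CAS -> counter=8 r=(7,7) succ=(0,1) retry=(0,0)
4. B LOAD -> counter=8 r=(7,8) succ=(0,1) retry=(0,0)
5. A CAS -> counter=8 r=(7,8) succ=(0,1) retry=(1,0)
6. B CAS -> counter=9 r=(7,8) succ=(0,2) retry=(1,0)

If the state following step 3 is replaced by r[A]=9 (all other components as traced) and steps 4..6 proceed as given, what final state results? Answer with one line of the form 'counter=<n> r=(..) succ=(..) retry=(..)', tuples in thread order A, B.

counter=9 r=(9,8) succ=(0,2) retry=(1,0)

state after step 3 := counter=8 r=(9,7) succ=(0,1) retry=(0,0)
4. B LOAD -> counter=8 r=(9,8) succ=(0,1) retry=(0,0)
5. A CAS -> counter=8 r=(9,8) succ=(0,1) retry=(1,0)
6. B CAS -> counter=9 r=(9,8) succ=(0,2) retry=(1,0)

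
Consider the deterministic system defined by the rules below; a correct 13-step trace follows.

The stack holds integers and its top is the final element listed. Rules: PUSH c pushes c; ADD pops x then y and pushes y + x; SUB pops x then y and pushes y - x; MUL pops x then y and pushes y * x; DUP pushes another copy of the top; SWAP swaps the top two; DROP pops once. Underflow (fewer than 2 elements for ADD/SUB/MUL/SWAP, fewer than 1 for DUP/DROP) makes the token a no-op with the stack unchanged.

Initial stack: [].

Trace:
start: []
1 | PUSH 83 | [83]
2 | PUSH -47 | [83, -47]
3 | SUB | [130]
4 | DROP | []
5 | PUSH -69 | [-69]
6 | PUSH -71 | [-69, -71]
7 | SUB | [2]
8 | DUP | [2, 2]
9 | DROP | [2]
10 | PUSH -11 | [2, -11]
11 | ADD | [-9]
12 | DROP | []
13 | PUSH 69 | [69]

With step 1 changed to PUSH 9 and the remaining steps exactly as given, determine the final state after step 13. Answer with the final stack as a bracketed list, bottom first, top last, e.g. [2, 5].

(re-executing from step 1 with the substitution; state before step 1: [])
1 | PUSH 9 | [9]
2 | PUSH -47 | [9, -47]
3 | SUB | [56]
4 | DROP | []
5 | PUSH -69 | [-69]
6 | PUSH -71 | [-69, -71]
7 | SUB | [2]
8 | DUP | [2, 2]
9 | DROP | [2]
10 | PUSH -11 | [2, -11]
11 | ADD | [-9]
12 | DROP | []
13 | PUSH 69 | [69]

[69]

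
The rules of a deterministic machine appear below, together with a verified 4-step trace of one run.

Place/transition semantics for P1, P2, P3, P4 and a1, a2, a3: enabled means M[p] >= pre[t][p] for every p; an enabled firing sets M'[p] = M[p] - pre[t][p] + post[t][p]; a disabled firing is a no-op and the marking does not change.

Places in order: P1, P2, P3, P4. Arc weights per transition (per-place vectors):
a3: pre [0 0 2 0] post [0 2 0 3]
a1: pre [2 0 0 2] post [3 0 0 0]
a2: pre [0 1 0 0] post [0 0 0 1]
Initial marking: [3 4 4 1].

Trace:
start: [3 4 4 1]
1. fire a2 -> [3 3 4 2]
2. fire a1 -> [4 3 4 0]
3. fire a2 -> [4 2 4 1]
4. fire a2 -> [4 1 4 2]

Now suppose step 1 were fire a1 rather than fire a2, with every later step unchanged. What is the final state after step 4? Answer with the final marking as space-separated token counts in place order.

(re-executing from step 1 with the substitution; state before step 1: [3 4 4 1])
1. fire a1 -> [3 4 4 1]
2. fire a1 -> [3 4 4 1]
3. fire a2 -> [3 3 4 2]
4. fire a2 -> [3 2 4 3]

3 2 4 3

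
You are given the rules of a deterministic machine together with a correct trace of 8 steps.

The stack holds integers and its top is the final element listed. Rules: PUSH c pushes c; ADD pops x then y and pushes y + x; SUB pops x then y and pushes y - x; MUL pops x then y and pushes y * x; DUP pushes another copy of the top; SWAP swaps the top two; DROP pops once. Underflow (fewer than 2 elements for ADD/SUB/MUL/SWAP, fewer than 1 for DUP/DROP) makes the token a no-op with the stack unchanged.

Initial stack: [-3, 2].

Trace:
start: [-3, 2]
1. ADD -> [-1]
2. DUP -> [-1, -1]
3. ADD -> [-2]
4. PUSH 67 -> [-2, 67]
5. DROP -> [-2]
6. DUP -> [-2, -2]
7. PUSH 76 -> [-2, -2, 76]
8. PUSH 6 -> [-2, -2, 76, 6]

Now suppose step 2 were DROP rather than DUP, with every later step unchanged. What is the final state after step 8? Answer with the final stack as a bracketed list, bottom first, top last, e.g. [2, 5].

(re-executing from step 2 with the substitution; state before step 2: [-1])
2. DROP -> []
3. ADD -> []
4. PUSH 67 -> [67]
5. DROP -> []
6. DUP -> []
7. PUSH 76 -> [76]
8. PUSH 6 -> [76, 6]

[76, 6]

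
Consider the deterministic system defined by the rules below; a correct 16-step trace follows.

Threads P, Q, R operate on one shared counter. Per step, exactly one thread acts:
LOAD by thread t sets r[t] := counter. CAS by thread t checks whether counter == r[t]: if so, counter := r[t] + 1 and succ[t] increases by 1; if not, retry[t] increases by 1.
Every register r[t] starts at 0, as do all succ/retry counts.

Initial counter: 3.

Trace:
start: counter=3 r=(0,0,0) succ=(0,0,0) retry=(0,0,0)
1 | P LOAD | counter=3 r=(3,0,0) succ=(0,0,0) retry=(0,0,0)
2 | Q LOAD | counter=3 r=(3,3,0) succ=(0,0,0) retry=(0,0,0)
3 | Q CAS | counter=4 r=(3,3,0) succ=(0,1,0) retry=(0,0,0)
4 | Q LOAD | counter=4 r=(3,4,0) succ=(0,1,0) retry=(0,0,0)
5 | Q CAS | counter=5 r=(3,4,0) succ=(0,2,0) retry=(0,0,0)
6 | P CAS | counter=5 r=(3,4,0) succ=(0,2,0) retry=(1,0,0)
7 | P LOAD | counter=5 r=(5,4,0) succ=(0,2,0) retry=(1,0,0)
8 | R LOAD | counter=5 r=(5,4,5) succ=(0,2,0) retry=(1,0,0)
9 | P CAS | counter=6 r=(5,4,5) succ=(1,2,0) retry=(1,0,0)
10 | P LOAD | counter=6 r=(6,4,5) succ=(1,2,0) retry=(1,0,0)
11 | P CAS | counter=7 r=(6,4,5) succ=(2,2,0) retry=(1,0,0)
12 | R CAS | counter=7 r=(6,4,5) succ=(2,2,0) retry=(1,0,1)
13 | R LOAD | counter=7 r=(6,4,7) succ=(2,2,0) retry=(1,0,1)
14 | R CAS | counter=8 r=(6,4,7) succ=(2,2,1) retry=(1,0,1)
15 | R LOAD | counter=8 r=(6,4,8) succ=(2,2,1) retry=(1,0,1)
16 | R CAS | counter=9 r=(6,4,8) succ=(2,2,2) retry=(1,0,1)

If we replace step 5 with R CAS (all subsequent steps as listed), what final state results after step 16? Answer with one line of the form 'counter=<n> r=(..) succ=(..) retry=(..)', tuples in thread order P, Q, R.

(re-executing from step 5 with the substitution; state before step 5: counter=4 r=(3,4,0) succ=(0,1,0) retry=(0,0,0))
5 | R CAS | counter=4 r=(3,4,0) succ=(0,1,0) retry=(0,0,1)
6 | P CAS | counter=4 r=(3,4,0) succ=(0,1,0) retry=(1,0,1)
7 | P LOAD | counter=4 r=(4,4,0) succ=(0,1,0) retry=(1,0,1)
8 | R LOAD | counter=4 r=(4,4,4) succ=(0,1,0) retry=(1,0,1)
9 | P CAS | counter=5 r=(4,4,4) succ=(1,1,0) retry=(1,0,1)
10 | P LOAD | counter=5 r=(5,4,4) succ=(1,1,0) retry=(1,0,1)
11 | P CAS | counter=6 r=(5,4,4) succ=(2,1,0) retry=(1,0,1)
12 | R CAS | counter=6 r=(5,4,4) succ=(2,1,0) retry=(1,0,2)
13 | R LOAD | counter=6 r=(5,4,6) succ=(2,1,0) retry=(1,0,2)
14 | R CAS | counter=7 r=(5,4,6) succ=(2,1,1) retry=(1,0,2)
15 | R LOAD | counter=7 r=(5,4,7) succ=(2,1,1) retry=(1,0,2)
16 | R CAS | counter=8 r=(5,4,7) succ=(2,1,2) retry=(1,0,2)

counter=8 r=(5,4,7) succ=(2,1,2) retry=(1,0,2)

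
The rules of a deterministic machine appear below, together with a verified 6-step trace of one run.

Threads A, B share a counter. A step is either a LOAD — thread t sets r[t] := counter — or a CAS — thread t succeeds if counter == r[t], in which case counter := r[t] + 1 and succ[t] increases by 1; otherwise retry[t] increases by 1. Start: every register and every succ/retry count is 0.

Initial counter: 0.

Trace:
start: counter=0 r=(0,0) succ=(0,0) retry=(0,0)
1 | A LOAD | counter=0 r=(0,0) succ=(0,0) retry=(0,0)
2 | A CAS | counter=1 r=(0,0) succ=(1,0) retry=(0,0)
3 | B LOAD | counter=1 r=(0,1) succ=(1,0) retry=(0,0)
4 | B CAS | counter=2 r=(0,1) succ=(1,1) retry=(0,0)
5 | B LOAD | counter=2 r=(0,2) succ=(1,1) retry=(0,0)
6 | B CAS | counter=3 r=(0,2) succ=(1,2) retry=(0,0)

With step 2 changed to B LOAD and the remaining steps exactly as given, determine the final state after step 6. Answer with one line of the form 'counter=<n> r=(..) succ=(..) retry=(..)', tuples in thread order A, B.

counter=2 r=(0,1) succ=(0,2) retry=(0,0)

(re-executing from step 2 with the substitution; state before step 2: counter=0 r=(0,0) succ=(0,0) retry=(0,0))
2 | B LOAD | counter=0 r=(0,0) succ=(0,0) retry=(0,0)
3 | B LOAD | counter=0 r=(0,0) succ=(0,0) retry=(0,0)
4 | B CAS | counter=1 r=(0,0) succ=(0,1) retry=(0,0)
5 | B LOAD | counter=1 r=(0,1) succ=(0,1) retry=(0,0)
6 | B CAS | counter=2 r=(0,1) succ=(0,2) retry=(0,0)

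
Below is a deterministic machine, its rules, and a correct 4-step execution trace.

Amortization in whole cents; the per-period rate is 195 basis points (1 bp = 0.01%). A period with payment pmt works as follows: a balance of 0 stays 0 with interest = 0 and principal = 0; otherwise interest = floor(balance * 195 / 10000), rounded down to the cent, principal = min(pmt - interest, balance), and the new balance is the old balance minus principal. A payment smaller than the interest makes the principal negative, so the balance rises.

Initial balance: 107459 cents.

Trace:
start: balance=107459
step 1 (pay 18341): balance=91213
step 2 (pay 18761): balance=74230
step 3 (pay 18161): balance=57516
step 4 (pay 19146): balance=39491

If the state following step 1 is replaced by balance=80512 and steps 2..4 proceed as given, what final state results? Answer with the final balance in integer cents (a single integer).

state after step 1 := balance=80512
step 2 (pay 18761): balance=63320
step 3 (pay 18161): balance=46393
step 4 (pay 19146): balance=28151

28151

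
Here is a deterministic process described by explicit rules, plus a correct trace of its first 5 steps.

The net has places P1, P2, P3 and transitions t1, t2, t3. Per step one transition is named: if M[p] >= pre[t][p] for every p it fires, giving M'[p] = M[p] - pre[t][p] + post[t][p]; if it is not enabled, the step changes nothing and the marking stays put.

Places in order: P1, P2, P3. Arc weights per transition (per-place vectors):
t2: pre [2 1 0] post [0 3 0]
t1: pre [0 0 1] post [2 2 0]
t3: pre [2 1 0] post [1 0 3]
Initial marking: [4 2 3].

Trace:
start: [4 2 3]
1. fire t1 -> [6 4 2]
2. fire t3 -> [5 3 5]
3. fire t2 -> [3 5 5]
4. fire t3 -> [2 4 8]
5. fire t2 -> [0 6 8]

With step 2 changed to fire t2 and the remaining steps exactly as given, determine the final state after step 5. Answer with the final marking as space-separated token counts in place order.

1 7 5

(re-executing from step 2 with the substitution; state before step 2: [6 4 2])
2. fire t2 -> [4 6 2]
3. fire t2 -> [2 8 2]
4. fire t3 -> [1 7 5]
5. fire t2 -> [1 7 5]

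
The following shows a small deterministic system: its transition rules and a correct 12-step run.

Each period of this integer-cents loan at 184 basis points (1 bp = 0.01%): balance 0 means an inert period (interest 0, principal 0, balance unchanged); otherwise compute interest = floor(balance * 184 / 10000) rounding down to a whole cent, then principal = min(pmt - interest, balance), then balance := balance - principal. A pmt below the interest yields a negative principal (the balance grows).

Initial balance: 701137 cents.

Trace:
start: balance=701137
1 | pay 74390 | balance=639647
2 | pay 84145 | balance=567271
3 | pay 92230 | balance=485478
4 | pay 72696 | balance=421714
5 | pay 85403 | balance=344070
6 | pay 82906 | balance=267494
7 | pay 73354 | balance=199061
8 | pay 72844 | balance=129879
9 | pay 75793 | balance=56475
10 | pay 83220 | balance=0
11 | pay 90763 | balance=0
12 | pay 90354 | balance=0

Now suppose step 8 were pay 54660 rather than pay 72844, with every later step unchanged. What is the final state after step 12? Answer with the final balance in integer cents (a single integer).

0

(re-executing from step 8 with the substitution; state before step 8: balance=199061)
8 | pay 54660 | balance=148063
9 | pay 75793 | balance=74994
10 | pay 83220 | balance=0
11 | pay 90763 | balance=0
12 | pay 90354 | balance=0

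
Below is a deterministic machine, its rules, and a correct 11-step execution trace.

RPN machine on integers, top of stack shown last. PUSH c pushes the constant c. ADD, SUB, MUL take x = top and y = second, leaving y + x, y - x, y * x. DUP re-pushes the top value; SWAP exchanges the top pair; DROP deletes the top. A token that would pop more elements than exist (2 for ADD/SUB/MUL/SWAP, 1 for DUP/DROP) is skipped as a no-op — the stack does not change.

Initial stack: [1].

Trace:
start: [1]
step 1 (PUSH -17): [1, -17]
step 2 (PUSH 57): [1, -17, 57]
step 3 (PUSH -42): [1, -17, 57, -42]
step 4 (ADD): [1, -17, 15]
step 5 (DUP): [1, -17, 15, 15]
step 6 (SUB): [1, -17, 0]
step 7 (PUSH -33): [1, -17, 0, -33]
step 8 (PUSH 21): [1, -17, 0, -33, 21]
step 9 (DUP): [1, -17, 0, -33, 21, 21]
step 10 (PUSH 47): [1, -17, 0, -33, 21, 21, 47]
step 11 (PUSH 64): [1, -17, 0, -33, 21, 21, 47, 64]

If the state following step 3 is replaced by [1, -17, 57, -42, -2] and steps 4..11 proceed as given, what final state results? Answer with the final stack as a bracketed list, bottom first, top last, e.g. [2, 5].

[1, -17, 57, 0, -33, 21, 21, 47, 64]

state after step 3 := [1, -17, 57, -42, -2]
step 4 (ADD): [1, -17, 57, -44]
step 5 (DUP): [1, -17, 57, -44, -44]
step 6 (SUB): [1, -17, 57, 0]
step 7 (PUSH -33): [1, -17, 57, 0, -33]
step 8 (PUSH 21): [1, -17, 57, 0, -33, 21]
step 9 (DUP): [1, -17, 57, 0, -33, 21, 21]
step 10 (PUSH 47): [1, -17, 57, 0, -33, 21, 21, 47]
step 11 (PUSH 64): [1, -17, 57, 0, -33, 21, 21, 47, 64]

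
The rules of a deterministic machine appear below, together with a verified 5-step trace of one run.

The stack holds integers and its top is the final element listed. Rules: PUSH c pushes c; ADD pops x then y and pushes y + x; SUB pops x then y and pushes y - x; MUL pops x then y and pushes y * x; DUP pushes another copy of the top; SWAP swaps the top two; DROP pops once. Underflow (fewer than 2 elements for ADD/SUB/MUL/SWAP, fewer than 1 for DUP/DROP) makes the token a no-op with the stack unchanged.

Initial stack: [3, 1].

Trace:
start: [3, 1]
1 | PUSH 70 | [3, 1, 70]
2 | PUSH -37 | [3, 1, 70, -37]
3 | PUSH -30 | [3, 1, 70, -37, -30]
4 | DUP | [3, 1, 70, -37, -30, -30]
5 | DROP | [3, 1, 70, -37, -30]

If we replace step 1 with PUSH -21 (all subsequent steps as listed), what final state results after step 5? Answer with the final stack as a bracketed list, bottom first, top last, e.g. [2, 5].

[3, 1, -21, -37, -30]

(re-executing from step 1 with the substitution; state before step 1: [3, 1])
1 | PUSH -21 | [3, 1, -21]
2 | PUSH -37 | [3, 1, -21, -37]
3 | PUSH -30 | [3, 1, -21, -37, -30]
4 | DUP | [3, 1, -21, -37, -30, -30]
5 | DROP | [3, 1, -21, -37, -30]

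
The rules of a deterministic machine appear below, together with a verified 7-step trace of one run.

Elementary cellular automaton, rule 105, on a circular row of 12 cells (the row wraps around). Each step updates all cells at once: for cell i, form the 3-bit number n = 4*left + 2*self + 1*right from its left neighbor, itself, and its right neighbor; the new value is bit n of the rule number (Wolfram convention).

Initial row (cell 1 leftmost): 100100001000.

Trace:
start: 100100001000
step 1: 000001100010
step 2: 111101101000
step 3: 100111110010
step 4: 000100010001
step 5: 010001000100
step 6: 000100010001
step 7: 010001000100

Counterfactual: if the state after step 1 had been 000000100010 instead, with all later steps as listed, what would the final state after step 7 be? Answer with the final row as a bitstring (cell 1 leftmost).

state after step 1 := 000000100010
step 2: 111110001000
step 3: 100010100010
step 4: 001001001001
step 5: 000000000000
step 6: 111111111111
step 7: 000000000000

000000000000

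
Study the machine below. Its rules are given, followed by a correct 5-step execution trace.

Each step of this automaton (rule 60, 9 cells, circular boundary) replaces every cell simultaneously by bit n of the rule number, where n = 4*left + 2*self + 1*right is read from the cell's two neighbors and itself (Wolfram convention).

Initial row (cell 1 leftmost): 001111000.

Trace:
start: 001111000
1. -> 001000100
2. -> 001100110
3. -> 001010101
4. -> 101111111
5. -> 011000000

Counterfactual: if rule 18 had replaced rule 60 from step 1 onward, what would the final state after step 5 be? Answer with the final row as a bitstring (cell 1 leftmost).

(re-executing steps 1..5 under rule 18; state before step 1: 001111000)
1. -> 010000100
2. -> 101001010
3. -> 000110000
4. -> 001001000
5. -> 010110100

010110100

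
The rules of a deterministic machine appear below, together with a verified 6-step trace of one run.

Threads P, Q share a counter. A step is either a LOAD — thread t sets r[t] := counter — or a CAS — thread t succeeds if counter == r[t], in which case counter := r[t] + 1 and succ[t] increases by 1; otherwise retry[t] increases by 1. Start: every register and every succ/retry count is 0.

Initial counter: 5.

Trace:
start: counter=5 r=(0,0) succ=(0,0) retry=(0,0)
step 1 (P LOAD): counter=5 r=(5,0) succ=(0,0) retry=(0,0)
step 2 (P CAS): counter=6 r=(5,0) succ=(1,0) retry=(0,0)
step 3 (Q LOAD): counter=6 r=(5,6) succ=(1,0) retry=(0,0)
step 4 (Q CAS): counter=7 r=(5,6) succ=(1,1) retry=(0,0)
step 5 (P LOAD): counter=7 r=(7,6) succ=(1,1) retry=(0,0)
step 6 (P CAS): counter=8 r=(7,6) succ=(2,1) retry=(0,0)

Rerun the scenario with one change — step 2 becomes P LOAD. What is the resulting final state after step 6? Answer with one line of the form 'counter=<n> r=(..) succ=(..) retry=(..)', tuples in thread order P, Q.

(re-executing from step 2 with the substitution; state before step 2: counter=5 r=(5,0) succ=(0,0) retry=(0,0))
step 2 (P LOAD): counter=5 r=(5,0) succ=(0,0) retry=(0,0)
step 3 (Q LOAD): counter=5 r=(5,5) succ=(0,0) retry=(0,0)
step 4 (Q CAS): counter=6 r=(5,5) succ=(0,1) retry=(0,0)
step 5 (P LOAD): counter=6 r=(6,5) succ=(0,1) retry=(0,0)
step 6 (P CAS): counter=7 r=(6,5) succ=(1,1) retry=(0,0)

counter=7 r=(6,5) succ=(1,1) retry=(0,0)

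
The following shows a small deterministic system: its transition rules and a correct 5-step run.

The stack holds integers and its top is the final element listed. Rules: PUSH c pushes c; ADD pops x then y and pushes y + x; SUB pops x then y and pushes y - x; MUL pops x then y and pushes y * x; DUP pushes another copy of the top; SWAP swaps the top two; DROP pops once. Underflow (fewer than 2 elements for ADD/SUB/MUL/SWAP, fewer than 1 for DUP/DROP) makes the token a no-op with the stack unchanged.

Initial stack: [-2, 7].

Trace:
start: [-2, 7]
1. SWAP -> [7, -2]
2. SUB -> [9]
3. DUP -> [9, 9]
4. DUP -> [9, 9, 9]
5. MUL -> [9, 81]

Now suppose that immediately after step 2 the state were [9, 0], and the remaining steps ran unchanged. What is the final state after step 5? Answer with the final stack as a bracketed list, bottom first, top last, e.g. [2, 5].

state after step 2 := [9, 0]
3. DUP -> [9, 0, 0]
4. DUP -> [9, 0, 0, 0]
5. MUL -> [9, 0, 0]

[9, 0, 0]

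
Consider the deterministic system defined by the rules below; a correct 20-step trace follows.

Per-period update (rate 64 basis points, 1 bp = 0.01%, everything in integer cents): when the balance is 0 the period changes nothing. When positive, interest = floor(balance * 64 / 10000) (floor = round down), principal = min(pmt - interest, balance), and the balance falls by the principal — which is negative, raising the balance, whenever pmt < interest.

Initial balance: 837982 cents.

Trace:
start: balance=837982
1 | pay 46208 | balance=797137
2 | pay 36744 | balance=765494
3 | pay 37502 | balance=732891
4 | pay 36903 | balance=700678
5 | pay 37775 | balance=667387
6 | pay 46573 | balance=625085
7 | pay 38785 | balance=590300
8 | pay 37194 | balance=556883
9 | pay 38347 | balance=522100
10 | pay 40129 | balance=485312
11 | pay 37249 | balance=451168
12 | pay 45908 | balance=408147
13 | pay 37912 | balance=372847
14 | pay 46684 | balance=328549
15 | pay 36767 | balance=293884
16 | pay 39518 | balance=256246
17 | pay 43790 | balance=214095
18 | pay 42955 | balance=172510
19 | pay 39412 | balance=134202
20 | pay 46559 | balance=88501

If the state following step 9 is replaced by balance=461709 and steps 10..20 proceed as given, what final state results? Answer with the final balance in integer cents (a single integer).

state after step 9 := balance=461709
10 | pay 40129 | balance=424534
11 | pay 37249 | balance=390002
12 | pay 45908 | balance=346590
13 | pay 37912 | balance=310896
14 | pay 46684 | balance=266201
15 | pay 36767 | balance=231137
16 | pay 39518 | balance=193098
17 | pay 43790 | balance=150543
18 | pay 42955 | balance=108551
19 | pay 39412 | balance=69833
20 | pay 46559 | balance=23720

23720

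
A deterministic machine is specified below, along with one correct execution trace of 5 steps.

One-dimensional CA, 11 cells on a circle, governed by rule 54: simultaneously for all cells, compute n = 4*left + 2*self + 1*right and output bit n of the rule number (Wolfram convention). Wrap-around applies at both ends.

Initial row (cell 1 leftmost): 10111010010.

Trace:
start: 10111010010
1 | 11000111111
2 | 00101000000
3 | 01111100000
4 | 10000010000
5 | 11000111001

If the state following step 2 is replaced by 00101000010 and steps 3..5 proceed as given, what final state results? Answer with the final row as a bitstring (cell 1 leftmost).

11000100101

state after step 2 := 00101000010
3 | 01111100111
4 | 10000011000
5 | 11000100101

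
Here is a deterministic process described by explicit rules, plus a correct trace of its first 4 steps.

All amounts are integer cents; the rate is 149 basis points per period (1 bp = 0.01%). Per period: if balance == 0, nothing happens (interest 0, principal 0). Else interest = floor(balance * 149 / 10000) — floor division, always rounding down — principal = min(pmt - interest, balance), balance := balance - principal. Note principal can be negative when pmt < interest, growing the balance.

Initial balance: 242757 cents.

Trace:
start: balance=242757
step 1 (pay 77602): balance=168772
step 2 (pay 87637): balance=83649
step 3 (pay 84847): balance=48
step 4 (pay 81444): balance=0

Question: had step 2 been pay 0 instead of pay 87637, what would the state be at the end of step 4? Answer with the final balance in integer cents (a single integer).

(re-executing from step 2 with the substitution; state before step 2: balance=168772)
step 2 (pay 0): balance=171286
step 3 (pay 84847): balance=88991
step 4 (pay 81444): balance=8872

8872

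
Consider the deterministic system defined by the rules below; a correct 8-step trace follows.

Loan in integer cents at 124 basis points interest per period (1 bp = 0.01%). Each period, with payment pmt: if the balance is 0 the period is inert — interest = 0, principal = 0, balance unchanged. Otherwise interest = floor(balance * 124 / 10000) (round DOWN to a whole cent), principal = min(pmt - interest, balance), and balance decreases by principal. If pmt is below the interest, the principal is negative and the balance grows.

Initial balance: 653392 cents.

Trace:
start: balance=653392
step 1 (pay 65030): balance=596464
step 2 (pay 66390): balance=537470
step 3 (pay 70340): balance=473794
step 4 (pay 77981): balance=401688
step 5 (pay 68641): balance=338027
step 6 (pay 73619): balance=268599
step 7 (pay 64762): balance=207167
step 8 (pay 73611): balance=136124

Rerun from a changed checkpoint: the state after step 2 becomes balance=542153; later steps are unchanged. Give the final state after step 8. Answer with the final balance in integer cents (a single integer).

141166

state after step 2 := balance=542153
step 3 (pay 70340): balance=478535
step 4 (pay 77981): balance=406487
step 5 (pay 68641): balance=342886
step 6 (pay 73619): balance=273518
step 7 (pay 64762): balance=212147
step 8 (pay 73611): balance=141166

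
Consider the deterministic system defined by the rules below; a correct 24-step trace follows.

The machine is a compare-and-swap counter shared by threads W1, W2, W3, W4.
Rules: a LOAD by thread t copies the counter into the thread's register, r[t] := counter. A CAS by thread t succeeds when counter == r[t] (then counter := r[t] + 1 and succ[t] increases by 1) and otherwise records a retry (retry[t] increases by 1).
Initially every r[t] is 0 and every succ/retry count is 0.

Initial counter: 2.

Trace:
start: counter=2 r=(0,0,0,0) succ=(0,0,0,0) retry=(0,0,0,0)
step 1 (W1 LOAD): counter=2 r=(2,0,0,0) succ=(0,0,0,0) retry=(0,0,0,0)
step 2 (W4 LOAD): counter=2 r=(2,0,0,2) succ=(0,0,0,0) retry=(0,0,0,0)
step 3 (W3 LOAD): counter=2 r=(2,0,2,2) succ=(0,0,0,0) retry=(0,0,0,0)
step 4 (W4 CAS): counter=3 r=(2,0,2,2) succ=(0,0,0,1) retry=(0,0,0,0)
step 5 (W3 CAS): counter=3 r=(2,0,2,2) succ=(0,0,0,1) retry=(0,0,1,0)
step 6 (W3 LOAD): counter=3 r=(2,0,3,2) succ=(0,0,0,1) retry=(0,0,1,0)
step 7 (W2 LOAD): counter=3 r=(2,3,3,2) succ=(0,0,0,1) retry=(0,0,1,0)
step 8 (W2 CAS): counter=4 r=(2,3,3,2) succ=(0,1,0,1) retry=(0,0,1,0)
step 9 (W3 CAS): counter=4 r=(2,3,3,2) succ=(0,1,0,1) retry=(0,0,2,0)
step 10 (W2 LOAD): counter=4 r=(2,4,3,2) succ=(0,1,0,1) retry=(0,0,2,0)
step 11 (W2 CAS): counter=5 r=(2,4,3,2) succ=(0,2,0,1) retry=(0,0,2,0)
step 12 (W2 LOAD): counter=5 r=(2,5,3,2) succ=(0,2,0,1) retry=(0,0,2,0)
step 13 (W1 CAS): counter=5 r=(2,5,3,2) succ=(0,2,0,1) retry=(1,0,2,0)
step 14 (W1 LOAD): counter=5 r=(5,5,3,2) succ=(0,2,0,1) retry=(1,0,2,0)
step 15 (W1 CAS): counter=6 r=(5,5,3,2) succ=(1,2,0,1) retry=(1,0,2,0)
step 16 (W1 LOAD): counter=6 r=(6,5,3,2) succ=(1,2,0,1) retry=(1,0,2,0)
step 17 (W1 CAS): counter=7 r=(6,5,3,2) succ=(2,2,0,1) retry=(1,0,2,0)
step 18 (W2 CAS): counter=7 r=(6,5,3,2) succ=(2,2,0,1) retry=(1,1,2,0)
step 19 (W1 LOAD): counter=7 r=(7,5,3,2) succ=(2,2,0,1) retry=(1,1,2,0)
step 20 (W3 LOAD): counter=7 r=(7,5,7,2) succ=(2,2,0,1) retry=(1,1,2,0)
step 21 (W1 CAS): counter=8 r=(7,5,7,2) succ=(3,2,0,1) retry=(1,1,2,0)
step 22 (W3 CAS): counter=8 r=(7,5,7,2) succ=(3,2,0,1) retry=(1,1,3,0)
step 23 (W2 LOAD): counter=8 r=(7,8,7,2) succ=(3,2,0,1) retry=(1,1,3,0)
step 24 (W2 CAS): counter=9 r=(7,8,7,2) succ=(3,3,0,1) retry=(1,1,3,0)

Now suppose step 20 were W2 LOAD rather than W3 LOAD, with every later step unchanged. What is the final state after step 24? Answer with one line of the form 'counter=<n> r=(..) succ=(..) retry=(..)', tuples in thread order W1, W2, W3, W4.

counter=9 r=(7,8,3,2) succ=(3,3,0,1) retry=(1,1,3,0)

(re-executing from step 20 with the substitution; state before step 20: counter=7 r=(7,5,3,2) succ=(2,2,0,1) retry=(1,1,2,0))
step 20 (W2 LOAD): counter=7 r=(7,7,3,2) succ=(2,2,0,1) retry=(1,1,2,0)
step 21 (W1 CAS): counter=8 r=(7,7,3,2) succ=(3,2,0,1) retry=(1,1,2,0)
step 22 (W3 CAS): counter=8 r=(7,7,3,2) succ=(3,2,0,1) retry=(1,1,3,0)
step 23 (W2 LOAD): counter=8 r=(7,8,3,2) succ=(3,2,0,1) retry=(1,1,3,0)
step 24 (W2 CAS): counter=9 r=(7,8,3,2) succ=(3,3,0,1) retry=(1,1,3,0)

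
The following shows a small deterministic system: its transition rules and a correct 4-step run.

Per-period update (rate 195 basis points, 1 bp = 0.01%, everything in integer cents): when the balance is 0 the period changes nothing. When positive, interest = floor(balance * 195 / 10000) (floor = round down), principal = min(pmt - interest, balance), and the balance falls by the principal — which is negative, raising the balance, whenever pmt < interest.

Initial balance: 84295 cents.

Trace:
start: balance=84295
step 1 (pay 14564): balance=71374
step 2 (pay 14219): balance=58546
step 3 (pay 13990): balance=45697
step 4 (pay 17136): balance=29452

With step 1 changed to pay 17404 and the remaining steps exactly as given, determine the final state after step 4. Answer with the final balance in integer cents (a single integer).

26443

(re-executing from step 1 with the substitution; state before step 1: balance=84295)
step 1 (pay 17404): balance=68534
step 2 (pay 14219): balance=55651
step 3 (pay 13990): balance=42746
step 4 (pay 17136): balance=26443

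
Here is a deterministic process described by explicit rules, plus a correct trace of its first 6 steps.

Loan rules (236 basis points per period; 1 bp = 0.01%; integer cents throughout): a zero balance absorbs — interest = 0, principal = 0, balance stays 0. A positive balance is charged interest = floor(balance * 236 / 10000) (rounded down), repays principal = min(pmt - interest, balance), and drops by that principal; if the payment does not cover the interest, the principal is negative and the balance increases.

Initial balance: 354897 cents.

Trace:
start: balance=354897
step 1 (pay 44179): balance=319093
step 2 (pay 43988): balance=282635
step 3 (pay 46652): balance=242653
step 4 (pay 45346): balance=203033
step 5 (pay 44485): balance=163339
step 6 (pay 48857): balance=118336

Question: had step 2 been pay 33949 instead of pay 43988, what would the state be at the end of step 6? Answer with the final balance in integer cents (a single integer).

129357

(re-executing from step 2 with the substitution; state before step 2: balance=319093)
step 2 (pay 33949): balance=292674
step 3 (pay 46652): balance=252929
step 4 (pay 45346): balance=213552
step 5 (pay 44485): balance=174106
step 6 (pay 48857): balance=129357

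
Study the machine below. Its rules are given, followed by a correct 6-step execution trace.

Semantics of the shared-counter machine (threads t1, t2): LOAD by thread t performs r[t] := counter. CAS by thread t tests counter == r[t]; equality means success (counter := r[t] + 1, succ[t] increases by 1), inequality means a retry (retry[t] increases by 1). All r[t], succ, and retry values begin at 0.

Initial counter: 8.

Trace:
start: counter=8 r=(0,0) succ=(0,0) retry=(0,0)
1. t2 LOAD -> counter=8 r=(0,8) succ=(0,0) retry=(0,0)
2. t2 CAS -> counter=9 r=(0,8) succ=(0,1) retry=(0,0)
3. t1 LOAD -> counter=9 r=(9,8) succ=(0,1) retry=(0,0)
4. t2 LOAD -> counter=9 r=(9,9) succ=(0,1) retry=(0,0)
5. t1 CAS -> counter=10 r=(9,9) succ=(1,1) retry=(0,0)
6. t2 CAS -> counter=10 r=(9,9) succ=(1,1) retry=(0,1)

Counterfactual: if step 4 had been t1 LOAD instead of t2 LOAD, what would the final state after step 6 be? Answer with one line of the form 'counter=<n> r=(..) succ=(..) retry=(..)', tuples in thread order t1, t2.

(re-executing from step 4 with the substitution; state before step 4: counter=9 r=(9,8) succ=(0,1) retry=(0,0))
4. t1 LOAD -> counter=9 r=(9,8) succ=(0,1) retry=(0,0)
5. t1 CAS -> counter=10 r=(9,8) succ=(1,1) retry=(0,0)
6. t2 CAS -> counter=10 r=(9,8) succ=(1,1) retry=(0,1)

counter=10 r=(9,8) succ=(1,1) retry=(0,1)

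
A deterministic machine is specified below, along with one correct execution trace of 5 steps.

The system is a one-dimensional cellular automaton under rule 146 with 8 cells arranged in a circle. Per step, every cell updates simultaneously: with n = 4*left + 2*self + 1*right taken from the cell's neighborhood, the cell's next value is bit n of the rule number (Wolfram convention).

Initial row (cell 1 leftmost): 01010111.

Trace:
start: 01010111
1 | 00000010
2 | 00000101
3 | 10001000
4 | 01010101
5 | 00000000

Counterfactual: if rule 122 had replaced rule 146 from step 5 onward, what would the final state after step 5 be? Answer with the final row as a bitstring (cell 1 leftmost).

10101010

(re-executing step 5 under rule 122; state before step 5: 01010101)
5 | 10101010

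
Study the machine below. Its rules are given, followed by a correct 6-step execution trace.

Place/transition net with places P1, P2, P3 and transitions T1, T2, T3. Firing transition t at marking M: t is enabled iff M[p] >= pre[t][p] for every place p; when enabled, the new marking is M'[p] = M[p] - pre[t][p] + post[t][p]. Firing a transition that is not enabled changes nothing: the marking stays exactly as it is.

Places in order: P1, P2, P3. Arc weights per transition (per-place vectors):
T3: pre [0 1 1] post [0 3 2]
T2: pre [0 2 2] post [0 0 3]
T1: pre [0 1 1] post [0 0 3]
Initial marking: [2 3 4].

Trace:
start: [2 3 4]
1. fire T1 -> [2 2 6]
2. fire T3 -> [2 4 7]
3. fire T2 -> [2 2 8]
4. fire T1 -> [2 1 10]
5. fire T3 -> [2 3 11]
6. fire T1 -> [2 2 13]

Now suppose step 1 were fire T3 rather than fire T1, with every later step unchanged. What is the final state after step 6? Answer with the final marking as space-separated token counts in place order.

2 5 12

(re-executing from step 1 with the substitution; state before step 1: [2 3 4])
1. fire T3 -> [2 5 5]
2. fire T3 -> [2 7 6]
3. fire T2 -> [2 5 7]
4. fire T1 -> [2 4 9]
5. fire T3 -> [2 6 10]
6. fire T1 -> [2 5 12]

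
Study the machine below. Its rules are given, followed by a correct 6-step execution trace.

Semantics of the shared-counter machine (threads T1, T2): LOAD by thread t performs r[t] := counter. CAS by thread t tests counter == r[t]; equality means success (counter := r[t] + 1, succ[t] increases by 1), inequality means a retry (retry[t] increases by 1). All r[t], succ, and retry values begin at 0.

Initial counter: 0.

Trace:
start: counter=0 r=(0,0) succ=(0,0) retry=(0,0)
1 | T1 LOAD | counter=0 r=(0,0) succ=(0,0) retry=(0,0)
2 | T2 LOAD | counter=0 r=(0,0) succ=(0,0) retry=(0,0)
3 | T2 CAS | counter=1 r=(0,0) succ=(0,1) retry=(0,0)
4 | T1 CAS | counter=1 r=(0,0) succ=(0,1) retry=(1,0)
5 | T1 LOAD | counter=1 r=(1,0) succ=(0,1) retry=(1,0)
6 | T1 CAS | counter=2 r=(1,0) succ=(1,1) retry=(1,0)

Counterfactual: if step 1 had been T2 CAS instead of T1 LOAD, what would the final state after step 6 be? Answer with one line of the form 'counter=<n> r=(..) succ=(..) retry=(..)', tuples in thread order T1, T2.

counter=3 r=(2,1) succ=(1,2) retry=(1,0)

(re-executing from step 1 with the substitution; state before step 1: counter=0 r=(0,0) succ=(0,0) retry=(0,0))
1 | T2 CAS | counter=1 r=(0,0) succ=(0,1) retry=(0,0)
2 | T2 LOAD | counter=1 r=(0,1) succ=(0,1) retry=(0,0)
3 | T2 CAS | counter=2 r=(0,1) succ=(0,2) retry=(0,0)
4 | T1 CAS | counter=2 r=(0,1) succ=(0,2) retry=(1,0)
5 | T1 LOAD | counter=2 r=(2,1) succ=(0,2) retry=(1,0)
6 | T1 CAS | counter=3 r=(2,1) succ=(1,2) retry=(1,0)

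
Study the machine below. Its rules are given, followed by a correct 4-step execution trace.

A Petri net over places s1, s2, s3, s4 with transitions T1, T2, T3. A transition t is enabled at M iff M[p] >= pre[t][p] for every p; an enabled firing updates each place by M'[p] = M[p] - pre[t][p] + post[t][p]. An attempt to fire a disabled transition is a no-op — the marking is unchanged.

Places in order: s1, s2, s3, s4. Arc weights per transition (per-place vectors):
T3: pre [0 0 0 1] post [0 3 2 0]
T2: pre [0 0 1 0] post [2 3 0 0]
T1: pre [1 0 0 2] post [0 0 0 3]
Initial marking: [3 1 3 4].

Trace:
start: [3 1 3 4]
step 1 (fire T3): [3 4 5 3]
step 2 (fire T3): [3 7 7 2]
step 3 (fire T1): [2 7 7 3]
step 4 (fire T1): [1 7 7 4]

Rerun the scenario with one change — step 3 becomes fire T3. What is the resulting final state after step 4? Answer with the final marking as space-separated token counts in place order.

3 10 9 1

(re-executing from step 3 with the substitution; state before step 3: [3 7 7 2])
step 3 (fire T3): [3 10 9 1]
step 4 (fire T1): [3 10 9 1]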